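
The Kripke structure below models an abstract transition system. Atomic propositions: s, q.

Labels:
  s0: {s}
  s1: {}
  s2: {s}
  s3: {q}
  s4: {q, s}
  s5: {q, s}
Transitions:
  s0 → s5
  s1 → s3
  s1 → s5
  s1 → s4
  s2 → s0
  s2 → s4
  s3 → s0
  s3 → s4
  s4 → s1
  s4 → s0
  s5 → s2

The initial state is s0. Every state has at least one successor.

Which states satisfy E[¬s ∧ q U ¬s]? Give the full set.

{s1, s3}

States satisfying ¬s ∧ q: {s3}.
States satisfying ¬s: {s1, s3}.
States satisfying E[¬s ∧ q U ¬s]: {s1, s3}.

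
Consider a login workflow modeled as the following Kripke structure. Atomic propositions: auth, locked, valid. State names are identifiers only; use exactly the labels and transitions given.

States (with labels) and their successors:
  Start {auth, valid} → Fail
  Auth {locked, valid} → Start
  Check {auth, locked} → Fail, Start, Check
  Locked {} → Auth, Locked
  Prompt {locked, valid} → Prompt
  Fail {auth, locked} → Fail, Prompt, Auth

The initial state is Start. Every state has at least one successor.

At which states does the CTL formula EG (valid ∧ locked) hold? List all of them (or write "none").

{Prompt}

States satisfying valid ∧ locked: {Auth, Prompt}.
States satisfying EG (valid ∧ locked): {Prompt}.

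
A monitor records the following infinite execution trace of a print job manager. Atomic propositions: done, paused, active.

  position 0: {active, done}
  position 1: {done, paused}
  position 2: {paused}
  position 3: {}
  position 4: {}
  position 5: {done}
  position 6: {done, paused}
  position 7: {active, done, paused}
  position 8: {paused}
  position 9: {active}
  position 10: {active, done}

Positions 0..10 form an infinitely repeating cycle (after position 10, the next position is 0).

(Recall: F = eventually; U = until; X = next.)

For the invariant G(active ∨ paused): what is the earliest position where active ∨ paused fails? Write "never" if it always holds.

Check active ∨ paused at each position in order: 0 ✓, 1 ✓, 2 ✓.
At position 3 the labels are {}, so active ∨ paused is false there. This is the first violation.

3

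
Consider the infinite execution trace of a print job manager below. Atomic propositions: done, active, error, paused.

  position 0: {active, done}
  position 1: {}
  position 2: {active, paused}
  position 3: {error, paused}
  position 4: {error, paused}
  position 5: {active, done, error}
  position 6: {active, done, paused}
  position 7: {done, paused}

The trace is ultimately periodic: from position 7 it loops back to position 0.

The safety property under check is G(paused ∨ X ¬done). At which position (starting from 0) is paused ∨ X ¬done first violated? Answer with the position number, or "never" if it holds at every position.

Check paused ∨ X ¬done at each position in order: 0 ✓, 1 ✓, 2 ✓, 3 ✓, 4 ✓.
At position 5 the labels are {active, done, error} and the next position 6 has {active, done, paused}, so paused ∨ X ¬done is false there. This is the first violation.

5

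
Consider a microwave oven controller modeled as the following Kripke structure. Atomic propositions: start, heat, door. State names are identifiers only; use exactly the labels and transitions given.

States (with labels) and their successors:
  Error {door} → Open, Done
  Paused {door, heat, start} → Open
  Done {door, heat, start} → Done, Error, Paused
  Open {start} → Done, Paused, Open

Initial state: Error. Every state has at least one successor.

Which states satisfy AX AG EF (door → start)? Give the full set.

States satisfying AG EF (door → start): {Error, Paused, Done, Open}.
States satisfying AX AG EF (door → start): {Error, Paused, Done, Open}.

{Error, Paused, Done, Open}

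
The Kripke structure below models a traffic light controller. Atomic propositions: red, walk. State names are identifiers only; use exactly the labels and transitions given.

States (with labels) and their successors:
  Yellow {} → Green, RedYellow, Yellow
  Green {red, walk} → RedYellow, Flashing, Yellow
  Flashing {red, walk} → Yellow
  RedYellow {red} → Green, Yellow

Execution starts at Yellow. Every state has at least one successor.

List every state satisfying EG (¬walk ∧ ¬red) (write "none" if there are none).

States satisfying ¬walk ∧ ¬red: {Yellow}.
States satisfying EG (¬walk ∧ ¬red): {Yellow}.

{Yellow}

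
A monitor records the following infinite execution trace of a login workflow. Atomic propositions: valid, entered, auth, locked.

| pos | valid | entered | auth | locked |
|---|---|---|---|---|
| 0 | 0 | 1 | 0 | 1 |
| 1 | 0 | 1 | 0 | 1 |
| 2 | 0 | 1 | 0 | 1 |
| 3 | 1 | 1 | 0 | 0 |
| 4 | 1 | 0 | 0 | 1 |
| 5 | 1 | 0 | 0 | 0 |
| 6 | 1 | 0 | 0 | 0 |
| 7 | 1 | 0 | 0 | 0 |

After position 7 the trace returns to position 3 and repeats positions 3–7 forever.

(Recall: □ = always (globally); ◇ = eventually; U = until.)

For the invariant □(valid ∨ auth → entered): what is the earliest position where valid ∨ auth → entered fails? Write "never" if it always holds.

Check valid ∨ auth → entered at each position in order: 0 ✓, 1 ✓, 2 ✓, 3 ✓.
At position 4 the labels are {locked, valid}, so valid ∨ auth → entered is false there. This is the first violation.

4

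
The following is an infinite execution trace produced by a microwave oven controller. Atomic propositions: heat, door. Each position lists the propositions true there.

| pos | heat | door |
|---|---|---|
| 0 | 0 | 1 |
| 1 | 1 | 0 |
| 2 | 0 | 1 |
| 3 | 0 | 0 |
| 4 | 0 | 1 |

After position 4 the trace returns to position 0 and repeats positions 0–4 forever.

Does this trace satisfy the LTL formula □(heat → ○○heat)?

heat → ○○heat must hold at every position from 0 onward. It fails at position 1, so □(heat → ○○heat) is false.
Positions where heat holds: 1.
Check ○○heat at each: 1→fails.

Violated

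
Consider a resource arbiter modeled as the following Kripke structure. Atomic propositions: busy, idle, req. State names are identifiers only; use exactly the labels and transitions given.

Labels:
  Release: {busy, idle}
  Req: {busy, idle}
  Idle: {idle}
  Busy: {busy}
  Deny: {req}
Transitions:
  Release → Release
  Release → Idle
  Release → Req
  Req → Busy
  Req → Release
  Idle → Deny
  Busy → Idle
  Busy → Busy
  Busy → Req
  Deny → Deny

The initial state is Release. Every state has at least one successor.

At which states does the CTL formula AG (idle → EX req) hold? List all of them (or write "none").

States satisfying idle → EX req: {Idle, Busy, Deny}.
States satisfying AG (idle → EX req): {Idle, Deny}.

{Idle, Deny}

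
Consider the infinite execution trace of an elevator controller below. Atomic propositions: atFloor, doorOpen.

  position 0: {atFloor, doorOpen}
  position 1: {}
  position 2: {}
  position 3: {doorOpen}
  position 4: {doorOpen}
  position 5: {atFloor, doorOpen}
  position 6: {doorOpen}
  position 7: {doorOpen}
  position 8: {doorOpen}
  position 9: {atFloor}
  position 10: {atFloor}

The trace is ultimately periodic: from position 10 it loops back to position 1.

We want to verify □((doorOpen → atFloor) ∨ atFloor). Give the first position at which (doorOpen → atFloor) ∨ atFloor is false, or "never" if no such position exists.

3

Check (doorOpen → atFloor) ∨ atFloor at each position in order: 0 ✓, 1 ✓, 2 ✓.
At position 3 the labels are {doorOpen}, so (doorOpen → atFloor) ∨ atFloor is false there. This is the first violation.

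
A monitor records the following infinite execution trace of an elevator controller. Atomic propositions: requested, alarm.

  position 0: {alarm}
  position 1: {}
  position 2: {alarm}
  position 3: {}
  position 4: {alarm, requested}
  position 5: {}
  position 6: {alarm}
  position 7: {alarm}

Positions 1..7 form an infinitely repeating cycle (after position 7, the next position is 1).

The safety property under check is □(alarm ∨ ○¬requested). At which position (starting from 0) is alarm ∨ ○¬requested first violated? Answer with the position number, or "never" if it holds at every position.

3

Check alarm ∨ ○¬requested at each position in order: 0 ✓, 1 ✓, 2 ✓.
At position 3 the labels are {} and the next position 4 has {alarm, requested}, so alarm ∨ ○¬requested is false there. This is the first violation.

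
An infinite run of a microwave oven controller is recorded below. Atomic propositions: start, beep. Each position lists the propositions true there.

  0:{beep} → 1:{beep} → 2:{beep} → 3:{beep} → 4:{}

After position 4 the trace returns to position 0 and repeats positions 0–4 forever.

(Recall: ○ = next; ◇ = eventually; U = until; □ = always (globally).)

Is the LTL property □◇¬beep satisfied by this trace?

◇¬beep holds at every position 0..4, and those are all positions ever visited, so □◇¬beep holds.

Yes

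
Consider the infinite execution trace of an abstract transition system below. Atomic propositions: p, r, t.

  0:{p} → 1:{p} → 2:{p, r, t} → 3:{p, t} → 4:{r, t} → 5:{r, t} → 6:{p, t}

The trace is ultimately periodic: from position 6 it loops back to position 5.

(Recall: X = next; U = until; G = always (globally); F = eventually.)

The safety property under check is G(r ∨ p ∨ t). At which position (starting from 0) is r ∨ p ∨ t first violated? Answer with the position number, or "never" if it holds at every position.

never

r ∨ p ∨ t holds at every position 0..6, and those are all the positions the trace ever visits, so the invariant G(r ∨ p ∨ t) is never violated.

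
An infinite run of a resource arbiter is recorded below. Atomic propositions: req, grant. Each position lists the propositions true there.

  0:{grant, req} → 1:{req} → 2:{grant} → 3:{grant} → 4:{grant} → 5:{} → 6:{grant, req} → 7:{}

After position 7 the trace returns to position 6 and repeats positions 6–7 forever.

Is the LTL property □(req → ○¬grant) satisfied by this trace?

Violated

req → ○¬grant must hold at every position from 0 onward. It fails at position 1, so □(req → ○¬grant) is false.
Positions where req holds: 0, 1, 6.
Check ○¬grant at each: 0→ok, 1→fails, 6→ok.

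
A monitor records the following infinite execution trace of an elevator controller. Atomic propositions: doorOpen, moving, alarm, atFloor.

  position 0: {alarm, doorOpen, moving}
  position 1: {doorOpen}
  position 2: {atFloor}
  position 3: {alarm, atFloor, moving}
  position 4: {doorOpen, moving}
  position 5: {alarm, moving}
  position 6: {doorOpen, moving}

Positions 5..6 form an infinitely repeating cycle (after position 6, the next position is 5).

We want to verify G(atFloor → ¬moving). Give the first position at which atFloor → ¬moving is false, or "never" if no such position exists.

3

Check atFloor → ¬moving at each position in order: 0 ✓, 1 ✓, 2 ✓.
At position 3 the labels are {alarm, atFloor, moving}, so atFloor → ¬moving is false there. This is the first violation.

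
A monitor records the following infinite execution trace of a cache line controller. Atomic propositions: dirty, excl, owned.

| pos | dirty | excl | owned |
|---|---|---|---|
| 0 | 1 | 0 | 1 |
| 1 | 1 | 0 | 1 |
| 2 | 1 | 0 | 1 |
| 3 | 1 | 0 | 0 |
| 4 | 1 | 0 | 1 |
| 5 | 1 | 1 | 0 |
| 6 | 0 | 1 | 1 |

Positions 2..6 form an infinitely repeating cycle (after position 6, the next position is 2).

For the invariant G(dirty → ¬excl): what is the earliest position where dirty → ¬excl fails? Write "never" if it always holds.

Check dirty → ¬excl at each position in order: 0 ✓, 1 ✓, 2 ✓, 3 ✓, 4 ✓.
At position 5 the labels are {dirty, excl}, so dirty → ¬excl is false there. This is the first violation.

5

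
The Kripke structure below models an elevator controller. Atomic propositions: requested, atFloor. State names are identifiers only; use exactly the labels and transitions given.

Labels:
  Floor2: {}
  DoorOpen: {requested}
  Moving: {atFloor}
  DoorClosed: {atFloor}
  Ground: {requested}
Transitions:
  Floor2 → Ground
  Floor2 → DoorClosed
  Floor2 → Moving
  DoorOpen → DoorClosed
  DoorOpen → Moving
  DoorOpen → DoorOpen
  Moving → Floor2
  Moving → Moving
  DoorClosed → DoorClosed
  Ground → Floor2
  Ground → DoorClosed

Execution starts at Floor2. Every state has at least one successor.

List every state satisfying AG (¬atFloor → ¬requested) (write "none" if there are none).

States satisfying ¬atFloor → ¬requested: {Floor2, Moving, DoorClosed}.
States satisfying AG (¬atFloor → ¬requested): {DoorClosed}.

{DoorClosed}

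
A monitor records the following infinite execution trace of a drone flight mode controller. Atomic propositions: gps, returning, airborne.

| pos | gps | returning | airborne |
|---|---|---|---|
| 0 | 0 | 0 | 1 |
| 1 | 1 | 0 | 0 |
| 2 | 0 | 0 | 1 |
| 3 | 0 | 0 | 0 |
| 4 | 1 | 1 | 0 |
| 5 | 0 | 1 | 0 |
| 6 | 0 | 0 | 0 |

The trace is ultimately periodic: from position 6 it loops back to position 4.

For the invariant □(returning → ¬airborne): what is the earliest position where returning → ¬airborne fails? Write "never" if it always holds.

returning → ¬airborne holds at every position 0..6, and those are all the positions the trace ever visits, so the invariant □(returning → ¬airborne) is never violated.

never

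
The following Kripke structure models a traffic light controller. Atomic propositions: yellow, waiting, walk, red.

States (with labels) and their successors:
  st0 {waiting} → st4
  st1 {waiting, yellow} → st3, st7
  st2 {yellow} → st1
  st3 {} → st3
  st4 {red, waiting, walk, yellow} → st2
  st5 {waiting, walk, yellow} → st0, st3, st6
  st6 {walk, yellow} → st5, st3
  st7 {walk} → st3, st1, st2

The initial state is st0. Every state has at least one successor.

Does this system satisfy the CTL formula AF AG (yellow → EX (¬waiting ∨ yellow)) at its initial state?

Yes

States satisfying AG (yellow → EX (¬waiting ∨ yellow)): {st0, st1, st2, st3, st4, st5, st6, st7}.
States satisfying AF AG (yellow → EX (¬waiting ∨ yellow)): {st0, st1, st2, st3, st4, st5, st6, st7}.
st0 ∈ Sat(AF AG (yellow → EX (¬waiting ∨ yellow))).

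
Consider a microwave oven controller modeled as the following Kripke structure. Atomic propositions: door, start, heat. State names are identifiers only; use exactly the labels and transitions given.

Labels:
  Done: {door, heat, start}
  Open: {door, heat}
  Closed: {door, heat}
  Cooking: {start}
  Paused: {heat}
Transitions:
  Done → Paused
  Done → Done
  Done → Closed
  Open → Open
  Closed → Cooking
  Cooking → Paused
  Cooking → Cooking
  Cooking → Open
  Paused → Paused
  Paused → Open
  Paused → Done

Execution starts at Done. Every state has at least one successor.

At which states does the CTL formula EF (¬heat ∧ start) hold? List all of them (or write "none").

{Done, Closed, Cooking, Paused}

States satisfying ¬heat ∧ start: {Cooking}.
States satisfying EF (¬heat ∧ start): {Done, Closed, Cooking, Paused}.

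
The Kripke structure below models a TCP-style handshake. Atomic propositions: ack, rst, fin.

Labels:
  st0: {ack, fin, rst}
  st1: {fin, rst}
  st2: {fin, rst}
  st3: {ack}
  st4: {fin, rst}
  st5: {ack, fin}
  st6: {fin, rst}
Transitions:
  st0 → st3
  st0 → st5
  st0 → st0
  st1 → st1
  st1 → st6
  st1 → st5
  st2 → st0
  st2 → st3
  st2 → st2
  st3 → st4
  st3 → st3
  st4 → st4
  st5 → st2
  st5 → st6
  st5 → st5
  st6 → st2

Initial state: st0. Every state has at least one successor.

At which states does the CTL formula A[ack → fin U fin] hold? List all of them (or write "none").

{st0, st1, st2, st4, st5, st6}

States satisfying ack → fin: {st0, st1, st2, st4, st5, st6}.
States satisfying fin: {st0, st1, st2, st4, st5, st6}.
States satisfying A[ack → fin U fin]: {st0, st1, st2, st4, st5, st6}.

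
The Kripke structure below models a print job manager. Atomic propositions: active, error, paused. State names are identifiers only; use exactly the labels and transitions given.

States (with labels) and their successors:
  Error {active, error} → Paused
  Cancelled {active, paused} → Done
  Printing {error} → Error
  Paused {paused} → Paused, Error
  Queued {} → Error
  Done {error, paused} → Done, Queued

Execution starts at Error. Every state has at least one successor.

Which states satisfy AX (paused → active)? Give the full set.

States satisfying paused → active: {Error, Cancelled, Printing, Queued}.
States satisfying AX (paused → active): {Printing, Queued}.

{Printing, Queued}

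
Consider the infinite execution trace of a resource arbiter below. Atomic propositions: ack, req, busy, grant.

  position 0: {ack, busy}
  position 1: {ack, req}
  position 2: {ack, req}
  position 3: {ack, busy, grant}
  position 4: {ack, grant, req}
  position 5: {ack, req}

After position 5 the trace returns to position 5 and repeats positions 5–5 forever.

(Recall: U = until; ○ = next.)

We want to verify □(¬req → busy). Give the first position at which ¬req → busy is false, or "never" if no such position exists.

¬req → busy holds at every position 0..5, and those are all the positions the trace ever visits, so the invariant □(¬req → busy) is never violated.

never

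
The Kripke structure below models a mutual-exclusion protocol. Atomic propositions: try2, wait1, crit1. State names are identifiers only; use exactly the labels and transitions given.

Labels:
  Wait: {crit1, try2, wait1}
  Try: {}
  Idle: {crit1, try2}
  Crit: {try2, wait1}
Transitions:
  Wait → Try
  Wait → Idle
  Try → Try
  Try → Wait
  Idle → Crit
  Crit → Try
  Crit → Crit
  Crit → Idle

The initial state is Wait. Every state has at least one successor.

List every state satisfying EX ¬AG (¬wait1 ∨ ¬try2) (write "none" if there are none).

{Wait, Try, Idle, Crit}

States satisfying ¬AG (¬wait1 ∨ ¬try2): {Wait, Try, Idle, Crit}.
States satisfying EX ¬AG (¬wait1 ∨ ¬try2): {Wait, Try, Idle, Crit}.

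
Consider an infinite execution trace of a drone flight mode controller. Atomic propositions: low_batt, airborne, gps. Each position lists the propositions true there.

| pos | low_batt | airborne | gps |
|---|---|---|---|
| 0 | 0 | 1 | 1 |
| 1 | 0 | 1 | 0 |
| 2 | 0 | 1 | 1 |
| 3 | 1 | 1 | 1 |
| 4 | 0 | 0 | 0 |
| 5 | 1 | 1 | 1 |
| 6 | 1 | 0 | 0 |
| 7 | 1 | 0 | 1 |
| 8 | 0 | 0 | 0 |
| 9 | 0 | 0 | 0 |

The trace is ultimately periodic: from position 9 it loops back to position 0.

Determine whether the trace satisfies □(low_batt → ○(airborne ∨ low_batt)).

No

low_batt → ○(airborne ∨ low_batt) must hold at every position from 0 onward. It fails at position 3, so □(low_batt → ○(airborne ∨ low_batt)) is false.
Positions where low_batt holds: 3, 5, 6, 7.
Check ○(airborne ∨ low_batt) at each: 3→fails, 5→ok, 6→ok, 7→fails.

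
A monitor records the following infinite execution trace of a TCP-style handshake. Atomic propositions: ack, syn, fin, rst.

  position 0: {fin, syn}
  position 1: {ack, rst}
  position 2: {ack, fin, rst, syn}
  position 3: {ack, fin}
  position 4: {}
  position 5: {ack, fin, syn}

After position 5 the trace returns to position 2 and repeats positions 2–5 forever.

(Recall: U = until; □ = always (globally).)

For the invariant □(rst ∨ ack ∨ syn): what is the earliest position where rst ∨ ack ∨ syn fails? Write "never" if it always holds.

4

Check rst ∨ ack ∨ syn at each position in order: 0 ✓, 1 ✓, 2 ✓, 3 ✓.
At position 4 the labels are {}, so rst ∨ ack ∨ syn is false there. This is the first violation.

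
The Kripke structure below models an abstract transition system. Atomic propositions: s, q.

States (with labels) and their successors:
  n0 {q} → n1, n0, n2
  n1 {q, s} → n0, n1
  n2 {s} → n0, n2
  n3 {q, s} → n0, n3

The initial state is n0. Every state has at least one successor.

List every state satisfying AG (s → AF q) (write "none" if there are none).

States satisfying s → AF q: {n0, n1, n3}.
States satisfying AG (s → AF q): ∅.

none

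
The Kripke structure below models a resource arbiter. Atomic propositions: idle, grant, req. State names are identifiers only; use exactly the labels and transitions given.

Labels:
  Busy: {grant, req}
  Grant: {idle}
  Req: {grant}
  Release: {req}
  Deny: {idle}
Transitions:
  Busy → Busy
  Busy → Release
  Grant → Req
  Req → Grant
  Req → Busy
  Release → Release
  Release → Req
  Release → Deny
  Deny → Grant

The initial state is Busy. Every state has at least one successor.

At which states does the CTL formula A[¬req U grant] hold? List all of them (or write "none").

States satisfying ¬req: {Grant, Req, Deny}.
States satisfying grant: {Busy, Req}.
States satisfying A[¬req U grant]: {Busy, Grant, Req, Deny}.

{Busy, Grant, Req, Deny}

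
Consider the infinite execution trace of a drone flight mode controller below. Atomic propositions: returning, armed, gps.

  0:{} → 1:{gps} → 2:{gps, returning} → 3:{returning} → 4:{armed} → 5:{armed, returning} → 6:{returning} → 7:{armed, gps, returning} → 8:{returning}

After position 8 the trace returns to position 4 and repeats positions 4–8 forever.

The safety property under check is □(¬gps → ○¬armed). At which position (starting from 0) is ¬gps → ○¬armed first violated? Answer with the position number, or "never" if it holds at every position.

3

Check ¬gps → ○¬armed at each position in order: 0 ✓, 1 ✓, 2 ✓.
At position 3 the labels are {returning} and the next position 4 has {armed}, so ¬gps → ○¬armed is false there. This is the first violation.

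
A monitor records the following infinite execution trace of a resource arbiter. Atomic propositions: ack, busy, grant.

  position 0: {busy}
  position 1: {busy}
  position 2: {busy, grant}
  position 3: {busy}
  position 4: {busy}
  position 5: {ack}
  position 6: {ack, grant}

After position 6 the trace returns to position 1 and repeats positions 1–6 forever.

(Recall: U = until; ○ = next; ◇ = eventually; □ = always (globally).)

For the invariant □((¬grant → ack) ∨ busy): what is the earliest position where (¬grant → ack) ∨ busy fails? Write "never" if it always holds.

never

(¬grant → ack) ∨ busy holds at every position 0..6, and those are all the positions the trace ever visits, so the invariant □((¬grant → ack) ∨ busy) is never violated.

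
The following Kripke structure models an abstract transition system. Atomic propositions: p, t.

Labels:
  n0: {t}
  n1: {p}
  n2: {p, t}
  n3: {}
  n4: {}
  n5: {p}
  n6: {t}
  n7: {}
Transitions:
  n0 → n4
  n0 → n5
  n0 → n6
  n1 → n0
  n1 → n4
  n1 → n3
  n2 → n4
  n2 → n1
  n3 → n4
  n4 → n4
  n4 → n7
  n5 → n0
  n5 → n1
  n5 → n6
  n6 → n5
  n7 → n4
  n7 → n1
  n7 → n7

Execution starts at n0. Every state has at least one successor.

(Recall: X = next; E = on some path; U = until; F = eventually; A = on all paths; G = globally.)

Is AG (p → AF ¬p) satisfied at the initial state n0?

States satisfying p → AF ¬p: {n0, n1, n2, n3, n4, n5, n6, n7}.
States satisfying AG (p → AF ¬p): {n0, n1, n2, n3, n4, n5, n6, n7}.
Every state reachable from n0 satisfies p → AF ¬p.
n0 ∈ Sat(AG (p → AF ¬p)).

Satisfied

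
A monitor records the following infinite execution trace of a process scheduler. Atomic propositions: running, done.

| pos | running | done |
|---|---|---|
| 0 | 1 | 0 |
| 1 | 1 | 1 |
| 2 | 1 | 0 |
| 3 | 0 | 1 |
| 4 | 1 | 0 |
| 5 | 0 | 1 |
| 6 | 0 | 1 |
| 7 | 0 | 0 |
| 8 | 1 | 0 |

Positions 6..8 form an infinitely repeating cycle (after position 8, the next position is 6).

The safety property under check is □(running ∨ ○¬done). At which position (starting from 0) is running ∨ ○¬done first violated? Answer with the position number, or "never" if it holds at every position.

5

Check running ∨ ○¬done at each position in order: 0 ✓, 1 ✓, 2 ✓, 3 ✓, 4 ✓.
At position 5 the labels are {done} and the next position 6 has {done}, so running ∨ ○¬done is false there. This is the first violation.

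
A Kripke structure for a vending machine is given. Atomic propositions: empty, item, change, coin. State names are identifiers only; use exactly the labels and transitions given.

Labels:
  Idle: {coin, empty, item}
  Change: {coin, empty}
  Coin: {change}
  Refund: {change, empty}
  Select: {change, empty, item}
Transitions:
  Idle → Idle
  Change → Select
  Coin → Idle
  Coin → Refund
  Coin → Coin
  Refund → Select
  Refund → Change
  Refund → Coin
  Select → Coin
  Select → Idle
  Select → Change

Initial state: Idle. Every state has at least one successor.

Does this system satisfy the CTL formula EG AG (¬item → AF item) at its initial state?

States satisfying AG (¬item → AF item): {Idle}.
States satisfying EG AG (¬item → AF item): {Idle}.
Idle ∈ Sat(EG AG (¬item → AF item)).

Satisfied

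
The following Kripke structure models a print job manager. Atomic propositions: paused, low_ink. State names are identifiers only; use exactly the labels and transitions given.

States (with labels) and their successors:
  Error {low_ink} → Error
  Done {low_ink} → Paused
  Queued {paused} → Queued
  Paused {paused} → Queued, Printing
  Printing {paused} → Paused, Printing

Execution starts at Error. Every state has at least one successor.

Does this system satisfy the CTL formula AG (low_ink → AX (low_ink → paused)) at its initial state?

States satisfying low_ink → AX (low_ink → paused): {Done, Queued, Paused, Printing}.
States satisfying AG (low_ink → AX (low_ink → paused)): {Done, Queued, Paused, Printing}.
Error is reachable from Error and violates low_ink → AX (low_ink → paused), so AG fails at Error.
Error ∉ Sat(AG (low_ink → AX (low_ink → paused))).

No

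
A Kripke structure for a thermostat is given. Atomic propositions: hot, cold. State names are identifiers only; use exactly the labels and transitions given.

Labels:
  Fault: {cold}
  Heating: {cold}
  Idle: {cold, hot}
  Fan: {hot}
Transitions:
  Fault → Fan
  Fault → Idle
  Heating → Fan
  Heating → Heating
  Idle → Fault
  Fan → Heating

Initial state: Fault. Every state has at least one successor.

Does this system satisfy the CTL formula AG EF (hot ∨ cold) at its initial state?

Yes

States satisfying EF (hot ∨ cold): {Fault, Heating, Idle, Fan}.
States satisfying AG EF (hot ∨ cold): {Fault, Heating, Idle, Fan}.
Every state reachable from Fault satisfies EF (hot ∨ cold).
Fault ∈ Sat(AG EF (hot ∨ cold)).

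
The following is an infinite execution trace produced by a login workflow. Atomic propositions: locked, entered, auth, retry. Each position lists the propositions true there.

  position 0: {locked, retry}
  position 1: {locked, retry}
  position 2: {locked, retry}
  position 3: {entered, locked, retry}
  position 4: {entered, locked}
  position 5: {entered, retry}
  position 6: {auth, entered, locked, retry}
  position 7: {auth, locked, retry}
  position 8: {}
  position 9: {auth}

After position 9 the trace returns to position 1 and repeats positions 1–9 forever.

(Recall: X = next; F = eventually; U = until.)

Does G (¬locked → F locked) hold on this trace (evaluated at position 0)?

Holds

¬locked → F locked holds at every position 0..9, and those are all positions ever visited, so G (¬locked → F locked) holds.
Positions where ¬locked holds: 5, 8, 9.
Check F locked at each: 5→ok, 8→ok, 9→ok.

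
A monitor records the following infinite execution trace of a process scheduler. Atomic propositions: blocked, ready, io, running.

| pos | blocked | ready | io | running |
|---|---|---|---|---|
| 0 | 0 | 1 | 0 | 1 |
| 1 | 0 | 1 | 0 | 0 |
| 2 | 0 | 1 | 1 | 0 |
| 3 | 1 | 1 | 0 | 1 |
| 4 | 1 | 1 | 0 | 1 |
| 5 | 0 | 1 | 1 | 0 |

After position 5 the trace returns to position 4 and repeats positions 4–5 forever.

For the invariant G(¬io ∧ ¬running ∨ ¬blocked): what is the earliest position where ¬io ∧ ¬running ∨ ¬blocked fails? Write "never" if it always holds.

3

Check ¬io ∧ ¬running ∨ ¬blocked at each position in order: 0 ✓, 1 ✓, 2 ✓.
At position 3 the labels are {blocked, ready, running}, so ¬io ∧ ¬running ∨ ¬blocked is false there. This is the first violation.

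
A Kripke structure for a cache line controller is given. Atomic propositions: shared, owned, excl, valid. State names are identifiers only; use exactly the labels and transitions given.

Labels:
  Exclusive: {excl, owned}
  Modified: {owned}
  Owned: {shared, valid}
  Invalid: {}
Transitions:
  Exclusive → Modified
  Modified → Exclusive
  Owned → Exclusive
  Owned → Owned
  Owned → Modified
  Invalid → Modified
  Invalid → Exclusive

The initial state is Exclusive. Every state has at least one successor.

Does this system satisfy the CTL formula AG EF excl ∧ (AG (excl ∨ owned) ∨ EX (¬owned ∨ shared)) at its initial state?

Yes

States satisfying EF excl: {Exclusive, Modified, Owned, Invalid}.
States satisfying AG EF excl: {Exclusive, Modified, Owned, Invalid}.
States satisfying excl ∨ owned: {Exclusive, Modified}.
States satisfying AG (excl ∨ owned): {Exclusive, Modified}.
States satisfying ¬owned ∨ shared: {Owned, Invalid}.
States satisfying EX (¬owned ∨ shared): {Owned}.
States satisfying AG (excl ∨ owned) ∨ EX (¬owned ∨ shared): {Exclusive, Modified, Owned}.
States satisfying AG EF excl ∧ (AG (excl ∨ owned) ∨ EX (¬owned ∨ shared)): {Exclusive, Modified, Owned}.
Exclusive ∈ Sat(AG EF excl ∧ (AG (excl ∨ owned) ∨ EX (¬owned ∨ shared))).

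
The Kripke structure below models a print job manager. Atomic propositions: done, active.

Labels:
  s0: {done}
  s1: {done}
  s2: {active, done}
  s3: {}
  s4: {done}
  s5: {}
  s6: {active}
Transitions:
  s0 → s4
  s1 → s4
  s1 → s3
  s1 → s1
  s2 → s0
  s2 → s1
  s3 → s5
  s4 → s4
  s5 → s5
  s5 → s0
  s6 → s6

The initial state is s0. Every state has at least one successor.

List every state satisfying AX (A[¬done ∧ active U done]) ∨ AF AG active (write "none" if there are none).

States satisfying A[¬done ∧ active U done]: {s0, s1, s2, s4}.
States satisfying AX (A[¬done ∧ active U done]): {s0, s2, s4}.
States satisfying AG active: {s6}.
States satisfying AF AG active: {s6}.
States satisfying AX (A[¬done ∧ active U done]) ∨ AF AG active: {s0, s2, s4, s6}.

{s0, s2, s4, s6}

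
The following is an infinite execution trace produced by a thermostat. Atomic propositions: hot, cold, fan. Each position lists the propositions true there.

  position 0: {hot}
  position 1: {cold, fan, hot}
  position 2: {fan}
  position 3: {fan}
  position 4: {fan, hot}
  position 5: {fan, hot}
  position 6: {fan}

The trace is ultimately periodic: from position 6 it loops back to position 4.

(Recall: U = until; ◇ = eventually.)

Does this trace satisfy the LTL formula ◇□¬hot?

Does not hold

□¬hot is false at every position 0..6, so it never becomes true and ◇□¬hot fails.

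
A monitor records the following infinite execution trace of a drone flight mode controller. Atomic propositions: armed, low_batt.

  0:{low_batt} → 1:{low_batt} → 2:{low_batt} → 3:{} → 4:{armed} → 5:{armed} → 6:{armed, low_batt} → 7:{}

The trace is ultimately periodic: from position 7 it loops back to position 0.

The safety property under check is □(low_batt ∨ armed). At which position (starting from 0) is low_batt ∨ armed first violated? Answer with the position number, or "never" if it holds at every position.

Check low_batt ∨ armed at each position in order: 0 ✓, 1 ✓, 2 ✓.
At position 3 the labels are {}, so low_batt ∨ armed is false there. This is the first violation.

3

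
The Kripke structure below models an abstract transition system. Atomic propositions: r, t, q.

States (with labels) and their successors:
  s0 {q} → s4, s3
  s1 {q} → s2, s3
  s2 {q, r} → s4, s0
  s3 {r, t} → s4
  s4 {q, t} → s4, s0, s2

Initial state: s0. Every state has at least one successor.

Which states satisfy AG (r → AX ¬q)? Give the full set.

none

States satisfying r → AX ¬q: {s0, s1, s4}.
States satisfying AG (r → AX ¬q): ∅.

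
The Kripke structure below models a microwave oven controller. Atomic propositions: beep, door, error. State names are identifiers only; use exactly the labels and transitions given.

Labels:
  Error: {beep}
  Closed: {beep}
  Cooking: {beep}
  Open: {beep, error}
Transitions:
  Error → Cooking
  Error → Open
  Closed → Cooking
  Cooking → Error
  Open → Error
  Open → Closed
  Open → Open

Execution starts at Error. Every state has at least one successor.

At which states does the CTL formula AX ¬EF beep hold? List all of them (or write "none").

States satisfying ¬EF beep: ∅.
States satisfying AX ¬EF beep: ∅.

none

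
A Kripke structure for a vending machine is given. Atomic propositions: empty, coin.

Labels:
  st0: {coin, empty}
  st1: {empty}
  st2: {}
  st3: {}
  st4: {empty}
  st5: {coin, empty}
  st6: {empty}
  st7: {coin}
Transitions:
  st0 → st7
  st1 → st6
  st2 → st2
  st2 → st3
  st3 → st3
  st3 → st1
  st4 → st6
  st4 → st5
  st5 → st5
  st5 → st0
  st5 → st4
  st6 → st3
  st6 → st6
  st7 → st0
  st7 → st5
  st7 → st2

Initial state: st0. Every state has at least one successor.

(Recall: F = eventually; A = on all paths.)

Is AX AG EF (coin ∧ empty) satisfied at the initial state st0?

States satisfying AG EF (coin ∧ empty): ∅.
States satisfying AX AG EF (coin ∧ empty): ∅.
st0 ∉ Sat(AX AG EF (coin ∧ empty)).

Does not hold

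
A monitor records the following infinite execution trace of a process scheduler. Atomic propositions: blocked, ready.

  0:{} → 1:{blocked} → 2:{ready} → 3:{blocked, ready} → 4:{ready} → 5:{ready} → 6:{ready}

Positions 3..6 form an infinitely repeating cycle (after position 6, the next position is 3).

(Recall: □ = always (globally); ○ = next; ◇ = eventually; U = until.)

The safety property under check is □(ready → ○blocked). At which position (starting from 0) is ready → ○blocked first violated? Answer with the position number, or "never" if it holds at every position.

Check ready → ○blocked at each position in order: 0 ✓, 1 ✓, 2 ✓.
At position 3 the labels are {blocked, ready} and the next position 4 has {ready}, so ready → ○blocked is false there. This is the first violation.

3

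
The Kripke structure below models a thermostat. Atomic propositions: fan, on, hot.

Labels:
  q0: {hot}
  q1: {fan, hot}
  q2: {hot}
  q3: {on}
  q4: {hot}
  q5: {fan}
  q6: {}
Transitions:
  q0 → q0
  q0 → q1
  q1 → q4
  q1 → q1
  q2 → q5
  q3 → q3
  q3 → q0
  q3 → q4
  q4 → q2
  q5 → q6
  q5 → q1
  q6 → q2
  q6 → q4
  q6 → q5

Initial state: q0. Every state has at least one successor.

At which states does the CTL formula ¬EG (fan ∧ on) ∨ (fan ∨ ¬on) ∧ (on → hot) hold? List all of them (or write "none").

States satisfying fan ∧ on: ∅.
States satisfying EG (fan ∧ on): ∅.
States satisfying ¬EG (fan ∧ on): {q0, q1, q2, q3, q4, q5, q6}.
States satisfying ¬on: {q0, q1, q2, q4, q5, q6}.
States satisfying fan ∨ ¬on: {q0, q1, q2, q4, q5, q6}.
States satisfying on → hot: {q0, q1, q2, q4, q5, q6}.
States satisfying (fan ∨ ¬on) ∧ (on → hot): {q0, q1, q2, q4, q5, q6}.
States satisfying ¬EG (fan ∧ on) ∨ (fan ∨ ¬on) ∧ (on → hot): {q0, q1, q2, q3, q4, q5, q6}.

{q0, q1, q2, q3, q4, q5, q6}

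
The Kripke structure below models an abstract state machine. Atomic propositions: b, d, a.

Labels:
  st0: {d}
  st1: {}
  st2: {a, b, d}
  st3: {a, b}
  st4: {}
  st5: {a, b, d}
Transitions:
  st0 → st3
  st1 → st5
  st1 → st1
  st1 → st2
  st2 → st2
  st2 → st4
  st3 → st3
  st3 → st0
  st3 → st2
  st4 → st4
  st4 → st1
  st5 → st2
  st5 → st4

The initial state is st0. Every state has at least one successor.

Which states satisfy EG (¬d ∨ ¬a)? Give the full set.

States satisfying ¬d ∨ ¬a: {st0, st1, st3, st4}.
States satisfying EG (¬d ∨ ¬a): {st0, st1, st3, st4}.

{st0, st1, st3, st4}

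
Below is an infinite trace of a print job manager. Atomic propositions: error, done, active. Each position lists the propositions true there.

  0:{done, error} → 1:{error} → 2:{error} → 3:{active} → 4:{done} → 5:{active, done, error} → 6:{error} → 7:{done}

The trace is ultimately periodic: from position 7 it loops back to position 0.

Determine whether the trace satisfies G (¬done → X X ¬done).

Does not hold

¬done → X X ¬done must hold at every position from 0 onward. It fails at position 2, so G (¬done → X X ¬done) is false.
Positions where ¬done holds: 1, 2, 3, 6.
Check X X ¬done at each: 1→ok, 2→fails, 3→fails, 6→fails.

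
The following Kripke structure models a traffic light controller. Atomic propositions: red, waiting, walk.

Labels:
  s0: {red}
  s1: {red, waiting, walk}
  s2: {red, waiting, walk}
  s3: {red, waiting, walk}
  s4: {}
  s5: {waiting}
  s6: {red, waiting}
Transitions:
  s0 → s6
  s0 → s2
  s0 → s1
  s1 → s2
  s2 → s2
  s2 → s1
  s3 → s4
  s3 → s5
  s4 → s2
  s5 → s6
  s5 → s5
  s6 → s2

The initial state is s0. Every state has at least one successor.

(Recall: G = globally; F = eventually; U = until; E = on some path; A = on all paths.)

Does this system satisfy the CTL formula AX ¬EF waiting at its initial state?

Violated

States satisfying ¬EF waiting: ∅.
States satisfying AX ¬EF waiting: ∅.
s0 ∉ Sat(AX ¬EF waiting).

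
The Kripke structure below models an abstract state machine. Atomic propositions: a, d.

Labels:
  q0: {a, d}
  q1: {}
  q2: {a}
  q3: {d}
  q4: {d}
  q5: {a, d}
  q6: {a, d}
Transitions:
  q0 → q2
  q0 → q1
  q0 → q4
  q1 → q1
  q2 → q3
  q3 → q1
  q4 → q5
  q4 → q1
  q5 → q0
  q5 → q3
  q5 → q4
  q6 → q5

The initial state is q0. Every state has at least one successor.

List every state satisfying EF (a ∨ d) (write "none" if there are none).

States satisfying a ∨ d: {q0, q2, q3, q4, q5, q6}.
States satisfying EF (a ∨ d): {q0, q2, q3, q4, q5, q6}.

{q0, q2, q3, q4, q5, q6}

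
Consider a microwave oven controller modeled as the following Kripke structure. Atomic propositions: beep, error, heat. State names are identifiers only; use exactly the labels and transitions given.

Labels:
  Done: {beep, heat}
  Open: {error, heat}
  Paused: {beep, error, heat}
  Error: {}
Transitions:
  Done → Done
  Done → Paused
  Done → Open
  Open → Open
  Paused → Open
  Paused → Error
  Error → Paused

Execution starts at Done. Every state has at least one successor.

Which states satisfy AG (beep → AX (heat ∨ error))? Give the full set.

States satisfying beep → AX (heat ∨ error): {Done, Open, Error}.
States satisfying AG (beep → AX (heat ∨ error)): {Open}.

{Open}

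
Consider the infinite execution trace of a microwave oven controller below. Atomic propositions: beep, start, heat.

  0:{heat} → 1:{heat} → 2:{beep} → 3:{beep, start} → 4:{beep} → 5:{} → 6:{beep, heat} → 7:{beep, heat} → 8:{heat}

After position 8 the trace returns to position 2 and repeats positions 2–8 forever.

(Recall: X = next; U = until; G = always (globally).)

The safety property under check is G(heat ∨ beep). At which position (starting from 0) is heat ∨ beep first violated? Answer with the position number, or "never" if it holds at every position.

Check heat ∨ beep at each position in order: 0 ✓, 1 ✓, 2 ✓, 3 ✓, 4 ✓.
At position 5 the labels are {}, so heat ∨ beep is false there. This is the first violation.

5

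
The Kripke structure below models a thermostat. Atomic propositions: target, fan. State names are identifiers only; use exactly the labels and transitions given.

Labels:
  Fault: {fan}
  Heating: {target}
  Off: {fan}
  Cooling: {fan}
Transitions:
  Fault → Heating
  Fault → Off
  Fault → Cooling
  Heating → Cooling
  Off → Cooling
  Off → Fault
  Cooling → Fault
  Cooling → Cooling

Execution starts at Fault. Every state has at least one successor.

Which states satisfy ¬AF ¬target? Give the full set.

States satisfying ¬target: {Fault, Off, Cooling}.
States satisfying AF ¬target: {Fault, Heating, Off, Cooling}.
States satisfying ¬AF ¬target: ∅.

none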